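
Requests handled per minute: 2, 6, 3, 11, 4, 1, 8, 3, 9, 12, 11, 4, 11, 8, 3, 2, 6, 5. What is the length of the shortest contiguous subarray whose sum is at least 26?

add 2: running sum 2 < 26
add 6: running sum 8 < 26
add 3: running sum 11 < 26
add 11: running sum 22 < 26
add 4: shortest ending here [2, 6, 3, 11, 4] sum 26, len 5
add 1: shortest ending here [2, 6, 3, 11, 4, 1] sum 27, len 6
add 8: shortest ending here [3, 11, 4, 1, 8] sum 27, len 5
add 3: shortest ending here [11, 4, 1, 8, 3] sum 27, len 5
add 9: shortest ending here [11, 4, 1, 8, 3, 9] sum 36, len 6
add 12: shortest ending here [8, 3, 9, 12] sum 32, len 4
add 11: shortest ending here [9, 12, 11] sum 32, len 3
add 4: shortest ending here [12, 11, 4] sum 27, len 3
add 11: shortest ending here [11, 4, 11] sum 26, len 3
add 8: shortest ending here [11, 4, 11, 8] sum 34, len 4
add 3: shortest ending here [4, 11, 8, 3] sum 26, len 4
add 2: shortest ending here [4, 11, 8, 3, 2] sum 28, len 5
add 6: shortest ending here [11, 8, 3, 2, 6] sum 30, len 5
add 5: shortest ending here [11, 8, 3, 2, 6, 5] sum 35, len 6
Shortest qualifying length: 3.

3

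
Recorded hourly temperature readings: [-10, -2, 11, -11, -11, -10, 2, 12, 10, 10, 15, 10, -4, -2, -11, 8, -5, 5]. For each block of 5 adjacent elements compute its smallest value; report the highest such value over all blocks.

10

Window mins for each of the 14 positions:
(-10, -2, 11, -11, -11) → min -11
(-2, 11, -11, -11, -10) → min -11
(11, -11, -11, -10, 2) → min -11
(-11, -11, -10, 2, 12) → min -11
(-11, -10, 2, 12, 10) → min -11
(-10, 2, 12, 10, 10) → min -10
(2, 12, 10, 10, 15) → min 2
(12, 10, 10, 15, 10) → min 10
(10, 10, 15, 10, -4) → min -4
(10, 15, 10, -4, -2) → min -4
(15, 10, -4, -2, -11) → min -11
(10, -4, -2, -11, 8) → min -11
(-4, -2, -11, 8, -5) → min -11
(-2, -11, 8, -5, 5) → min -11
Highest of these is 10.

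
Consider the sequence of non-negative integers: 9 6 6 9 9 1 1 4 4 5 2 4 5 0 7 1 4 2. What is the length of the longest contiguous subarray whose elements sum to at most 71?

17

[9] sum 9 len 1
[9, 6] sum 15 len 2
[9, 6, 6] sum 21 len 3
[9, 6, 6, 9] sum 30 len 4
[9, 6, 6, 9, 9] sum 39 len 5
[9, 6, 6, 9, 9, 1] sum 40 len 6
[9, 6, 6, 9, 9, 1, 1] sum 41 len 7
[9, 6, 6, 9, 9, 1, 1, 4] sum 45 len 8
[9, 6, 6, 9, 9, 1, 1, 4, 4] sum 49 len 9
[9, 6, 6, 9, 9, 1, 1, 4, 4, 5] sum 54 len 10
[9, 6, 6, 9, 9, 1, 1, 4, 4, 5, 2] sum 56 len 11
[9, 6, 6, 9, 9, 1, 1, 4, 4, 5, 2, 4] sum 60 len 12
[9, 6, 6, 9, 9, 1, 1, 4, 4, 5, 2, 4, 5] sum 65 len 13
[9, 6, 6, 9, 9, 1, 1, 4, 4, 5, 2, 4, 5, 0] sum 65 len 14
[6, 6, 9, 9, 1, 1, 4, 4, 5, 2, 4, 5, 0, 7] sum 63 len 14
[6, 6, 9, 9, 1, 1, 4, 4, 5, 2, 4, 5, 0, 7, 1] sum 64 len 15
[6, 6, 9, 9, 1, 1, 4, 4, 5, 2, 4, 5, 0, 7, 1, 4] sum 68 len 16
[6, 6, 9, 9, 1, 1, 4, 4, 5, 2, 4, 5, 0, 7, 1, 4, 2] sum 70 len 17
Longest length seen: 17.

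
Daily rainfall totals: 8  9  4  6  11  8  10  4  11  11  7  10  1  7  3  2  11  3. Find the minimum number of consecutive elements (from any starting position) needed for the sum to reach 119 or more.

Extend right; whenever the sum reaches 119, record the length and shrink from the left:
add 8: running sum 8 < 119
add 9: running sum 17 < 119
add 4: running sum 21 < 119
add 6: running sum 27 < 119
add 11: running sum 38 < 119
add 8: running sum 46 < 119
add 10: running sum 56 < 119
add 4: running sum 60 < 119
add 11: running sum 71 < 119
add 11: running sum 82 < 119
add 7: running sum 89 < 119
add 10: running sum 99 < 119
add 1: running sum 100 < 119
add 7: running sum 107 < 119
add 3: running sum 110 < 119
add 2: running sum 112 < 119
end 16: [8, 9, 4, 6, 11, 8, 10, 4, 11, 11, 7, 10, 1, 7, 3, 2, 11] sum 123, len 17
end 17: [8, 9, 4, 6, 11, 8, 10, 4, 11, 11, 7, 10, 1, 7, 3, 2, 11, 3] sum 126, len 18
Shortest qualifying length: 17.

17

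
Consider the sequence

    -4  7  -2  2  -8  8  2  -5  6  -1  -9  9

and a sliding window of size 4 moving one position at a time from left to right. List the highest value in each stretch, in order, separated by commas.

7, 7, 8, 8, 8, 8, 6, 6, 9

(-4, 7, -2, 2) → max 7
(7, -2, 2, -8) → max 7
(-2, 2, -8, 8) → max 8
(2, -8, 8, 2) → max 8
(-8, 8, 2, -5) → max 8
(8, 2, -5, 6) → max 8
(2, -5, 6, -1) → max 6
(-5, 6, -1, -9) → max 6
(6, -1, -9, 9) → max 9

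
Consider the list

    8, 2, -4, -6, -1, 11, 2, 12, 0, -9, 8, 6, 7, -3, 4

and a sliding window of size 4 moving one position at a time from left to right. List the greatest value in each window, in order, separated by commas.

Sliding a size-4 window across the 15 values:
(8, 2, -4, -6) → max 8
(2, -4, -6, -1) → max 2
(-4, -6, -1, 11) → max 11
(-6, -1, 11, 2) → max 11
(-1, 11, 2, 12) → max 12
(11, 2, 12, 0) → max 12
(2, 12, 0, -9) → max 12
(12, 0, -9, 8) → max 12
(0, -9, 8, 6) → max 8
(-9, 8, 6, 7) → max 8
(8, 6, 7, -3) → max 8
(6, 7, -3, 4) → max 7

8, 2, 11, 11, 12, 12, 12, 12, 8, 8, 8, 7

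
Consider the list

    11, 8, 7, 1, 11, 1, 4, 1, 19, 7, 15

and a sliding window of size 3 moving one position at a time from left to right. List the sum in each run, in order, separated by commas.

26, 16, 19, 13, 16, 6, 24, 27, 41

Sliding a size-3 window across the 11 values:
[11, 8, 7] → sum 26
[8, 7, 1] → sum 16
[7, 1, 11] → sum 19
[1, 11, 1] → sum 13
[11, 1, 4] → sum 16
[1, 4, 1] → sum 6
[4, 1, 19] → sum 24
[1, 19, 7] → sum 27
[19, 7, 15] → sum 41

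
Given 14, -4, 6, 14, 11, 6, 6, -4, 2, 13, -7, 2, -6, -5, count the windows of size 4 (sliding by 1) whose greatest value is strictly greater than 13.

14 -4 6 14 → max 14  > 13 ✓
-4 6 14 11 → max 14  > 13 ✓
6 14 11 6 → max 14  > 13 ✓
14 11 6 6 → max 14  > 13 ✓
11 6 6 -4 → max 11
6 6 -4 2 → max 6
6 -4 2 13 → max 13
-4 2 13 -7 → max 13
2 13 -7 2 → max 13
13 -7 2 -6 → max 13
-7 2 -6 -5 → max 2
4 windows satisfy the condition.

4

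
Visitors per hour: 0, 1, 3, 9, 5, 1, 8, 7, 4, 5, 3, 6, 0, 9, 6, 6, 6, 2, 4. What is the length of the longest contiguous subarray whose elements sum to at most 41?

Extend to the right; shrink from the left whenever the sum exceeds 41:
[0] sum 0 len 1
[0, 1] sum 1 len 2
[0, 1, 3] sum 4 len 3
[0, 1, 3, 9] sum 13 len 4
[0, 1, 3, 9, 5] sum 18 len 5
[0, 1, 3, 9, 5, 1] sum 19 len 6
[0, 1, 3, 9, 5, 1, 8] sum 27 len 7
[0, 1, 3, 9, 5, 1, 8, 7] sum 34 len 8
[0, 1, 3, 9, 5, 1, 8, 7, 4] sum 38 len 9
[9, 5, 1, 8, 7, 4, 5] sum 39 len 7
[5, 1, 8, 7, 4, 5, 3] sum 33 len 7
[5, 1, 8, 7, 4, 5, 3, 6] sum 39 len 8
[5, 1, 8, 7, 4, 5, 3, 6, 0] sum 39 len 9
[7, 4, 5, 3, 6, 0, 9] sum 34 len 7
[7, 4, 5, 3, 6, 0, 9, 6] sum 40 len 8
[4, 5, 3, 6, 0, 9, 6, 6] sum 39 len 8
[5, 3, 6, 0, 9, 6, 6, 6] sum 41 len 8
[3, 6, 0, 9, 6, 6, 6, 2] sum 38 len 8
[6, 0, 9, 6, 6, 6, 2, 4] sum 39 len 8
Longest length seen: 9.

9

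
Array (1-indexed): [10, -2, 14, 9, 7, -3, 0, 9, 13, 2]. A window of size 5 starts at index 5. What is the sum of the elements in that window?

Elements at indices 5..9: 7, -3, 0, 9, 13
sum(7, -3, 0, 9, 13) = 26

26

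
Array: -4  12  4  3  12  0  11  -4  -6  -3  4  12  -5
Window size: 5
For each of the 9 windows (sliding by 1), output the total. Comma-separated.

-4 12 4 3 12 → sum 27
12 4 3 12 0 → sum 31
4 3 12 0 11 → sum 30
3 12 0 11 -4 → sum 22
12 0 11 -4 -6 → sum 13
0 11 -4 -6 -3 → sum -2
11 -4 -6 -3 4 → sum 2
-4 -6 -3 4 12 → sum 3
-6 -3 4 12 -5 → sum 2

27, 31, 30, 22, 13, -2, 2, 3, 2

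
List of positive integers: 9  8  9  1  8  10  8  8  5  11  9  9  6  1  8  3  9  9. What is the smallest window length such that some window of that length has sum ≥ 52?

add 9: running sum 9 < 52
add 8: running sum 17 < 52
add 9: running sum 26 < 52
add 1: running sum 27 < 52
add 8: running sum 35 < 52
add 10: running sum 45 < 52
end 6: [9, 8, 9, 1, 8, 10, 8] sum 53, len 7
end 7: [8, 9, 1, 8, 10, 8, 8] sum 52, len 7
end 8: [8, 9, 1, 8, 10, 8, 8, 5] sum 57, len 8
end 9: [9, 1, 8, 10, 8, 8, 5, 11] sum 60, len 8
end 10: [8, 10, 8, 8, 5, 11, 9] sum 59, len 7
end 11: [10, 8, 8, 5, 11, 9, 9] sum 60, len 7
end 12: [8, 8, 5, 11, 9, 9, 6] sum 56, len 7
end 13: [8, 8, 5, 11, 9, 9, 6, 1] sum 57, len 8
end 14: [8, 5, 11, 9, 9, 6, 1, 8] sum 57, len 8
end 15: [5, 11, 9, 9, 6, 1, 8, 3] sum 52, len 8
end 16: [11, 9, 9, 6, 1, 8, 3, 9] sum 56, len 8
end 17: [9, 9, 6, 1, 8, 3, 9, 9] sum 54, len 8
Shortest qualifying length: 7.

7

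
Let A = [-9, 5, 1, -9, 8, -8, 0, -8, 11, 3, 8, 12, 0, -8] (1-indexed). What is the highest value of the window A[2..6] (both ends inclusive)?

Elements at indices 2..6: 5, 1, -9, 8, -8
max(5, 1, -9, 8, -8) = 8

8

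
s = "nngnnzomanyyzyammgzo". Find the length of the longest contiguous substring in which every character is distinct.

6

[n] len 1
[n] len 1
[n, g] len 2
[g, n] len 2
[n] len 1
[n, z] len 2
[n, z, o] len 3
[n, z, o, m] len 4
[n, z, o, m, a] len 5
[z, o, m, a, n] len 5
[z, o, m, a, n, y] len 6
[y] len 1
[y, z] len 2
[z, y] len 2
[z, y, a] len 3
[z, y, a, m] len 4
[m] len 1
[m, g] len 2
[m, g, z] len 3
[m, g, z, o] len 4
Longest all-distinct length: 6.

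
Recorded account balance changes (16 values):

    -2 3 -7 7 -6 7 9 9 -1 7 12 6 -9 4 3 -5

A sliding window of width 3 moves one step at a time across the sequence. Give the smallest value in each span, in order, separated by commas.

-7, -7, -7, -6, -6, 7, -1, -1, -1, 6, -9, -9, -9, -5

-2 3 -7 → min -7
3 -7 7 → min -7
-7 7 -6 → min -7
7 -6 7 → min -6
-6 7 9 → min -6
7 9 9 → min 7
9 9 -1 → min -1
9 -1 7 → min -1
-1 7 12 → min -1
7 12 6 → min 6
12 6 -9 → min -9
6 -9 4 → min -9
-9 4 3 → min -9
4 3 -5 → min -5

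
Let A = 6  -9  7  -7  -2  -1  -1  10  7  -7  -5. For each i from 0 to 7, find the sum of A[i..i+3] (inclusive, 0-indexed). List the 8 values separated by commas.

-3, -11, -3, -11, 6, 15, 9, 5

Sliding a size-4 window across the 11 values:
[6, -9, 7, -7] → sum -3
[-9, 7, -7, -2] → sum -11
[7, -7, -2, -1] → sum -3
[-7, -2, -1, -1] → sum -11
[-2, -1, -1, 10] → sum 6
[-1, -1, 10, 7] → sum 15
[-1, 10, 7, -7] → sum 9
[10, 7, -7, -5] → sum 5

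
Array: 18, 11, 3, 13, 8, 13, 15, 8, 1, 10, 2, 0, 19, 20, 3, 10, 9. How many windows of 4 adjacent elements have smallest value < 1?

(18, 11, 3, 13) → min 3
(11, 3, 13, 8) → min 3
(3, 13, 8, 13) → min 3
(13, 8, 13, 15) → min 8
(8, 13, 15, 8) → min 8
(13, 15, 8, 1) → min 1
(15, 8, 1, 10) → min 1
(8, 1, 10, 2) → min 1
(1, 10, 2, 0) → min 0  < 1 ✓
(10, 2, 0, 19) → min 0  < 1 ✓
(2, 0, 19, 20) → min 0  < 1 ✓
(0, 19, 20, 3) → min 0  < 1 ✓
(19, 20, 3, 10) → min 3
(20, 3, 10, 9) → min 3
4 windows satisfy the condition.

4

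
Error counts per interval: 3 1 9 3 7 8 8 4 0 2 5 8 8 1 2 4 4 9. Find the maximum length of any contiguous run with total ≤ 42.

10

[3] sum 3 len 1
[3, 1] sum 4 len 2
[3, 1, 9] sum 13 len 3
[3, 1, 9, 3] sum 16 len 4
[3, 1, 9, 3, 7] sum 23 len 5
[3, 1, 9, 3, 7, 8] sum 31 len 6
[3, 1, 9, 3, 7, 8, 8] sum 39 len 7
[1, 9, 3, 7, 8, 8, 4] sum 40 len 7
[1, 9, 3, 7, 8, 8, 4, 0] sum 40 len 8
[1, 9, 3, 7, 8, 8, 4, 0, 2] sum 42 len 9
[3, 7, 8, 8, 4, 0, 2, 5] sum 37 len 8
[7, 8, 8, 4, 0, 2, 5, 8] sum 42 len 8
[8, 4, 0, 2, 5, 8, 8] sum 35 len 7
[8, 4, 0, 2, 5, 8, 8, 1] sum 36 len 8
[8, 4, 0, 2, 5, 8, 8, 1, 2] sum 38 len 9
[8, 4, 0, 2, 5, 8, 8, 1, 2, 4] sum 42 len 10
[4, 0, 2, 5, 8, 8, 1, 2, 4, 4] sum 38 len 10
[5, 8, 8, 1, 2, 4, 4, 9] sum 41 len 8
Longest length seen: 10.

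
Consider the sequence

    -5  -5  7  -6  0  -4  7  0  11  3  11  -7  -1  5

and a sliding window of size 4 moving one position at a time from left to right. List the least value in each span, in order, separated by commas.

-6, -6, -6, -6, -4, -4, 0, 0, -7, -7, -7

(-5, -5, 7, -6) → min -6
(-5, 7, -6, 0) → min -6
(7, -6, 0, -4) → min -6
(-6, 0, -4, 7) → min -6
(0, -4, 7, 0) → min -4
(-4, 7, 0, 11) → min -4
(7, 0, 11, 3) → min 0
(0, 11, 3, 11) → min 0
(11, 3, 11, -7) → min -7
(3, 11, -7, -1) → min -7
(11, -7, -1, 5) → min -7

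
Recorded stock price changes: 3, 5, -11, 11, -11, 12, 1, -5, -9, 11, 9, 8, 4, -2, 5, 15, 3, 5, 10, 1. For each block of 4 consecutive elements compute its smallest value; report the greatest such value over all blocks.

3 5 -11 11 → min -11
5 -11 11 -11 → min -11
-11 11 -11 12 → min -11
11 -11 12 1 → min -11
-11 12 1 -5 → min -11
12 1 -5 -9 → min -9
1 -5 -9 11 → min -9
-5 -9 11 9 → min -9
-9 11 9 8 → min -9
11 9 8 4 → min 4
9 8 4 -2 → min -2
8 4 -2 5 → min -2
4 -2 5 15 → min -2
-2 5 15 3 → min -2
5 15 3 5 → min 3
15 3 5 10 → min 3
3 5 10 1 → min 1
Greatest of these is 4.

4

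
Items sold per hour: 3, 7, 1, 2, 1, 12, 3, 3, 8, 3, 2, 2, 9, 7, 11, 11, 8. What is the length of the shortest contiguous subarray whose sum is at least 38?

add 3: running sum 3 < 38
add 7: running sum 10 < 38
add 1: running sum 11 < 38
add 2: running sum 13 < 38
add 1: running sum 14 < 38
add 12: running sum 26 < 38
add 3: running sum 29 < 38
add 3: running sum 32 < 38
add 8: shortest ending here [3, 7, 1, 2, 1, 12, 3, 3, 8] sum 40, len 9
add 3: shortest ending here [7, 1, 2, 1, 12, 3, 3, 8, 3] sum 40, len 9
add 2: shortest ending here [7, 1, 2, 1, 12, 3, 3, 8, 3, 2] sum 42, len 10
add 2: shortest ending here [7, 1, 2, 1, 12, 3, 3, 8, 3, 2, 2] sum 44, len 11
add 9: shortest ending here [12, 3, 3, 8, 3, 2, 2, 9] sum 42, len 8
add 7: shortest ending here [12, 3, 3, 8, 3, 2, 2, 9, 7] sum 49, len 9
add 11: shortest ending here [8, 3, 2, 2, 9, 7, 11] sum 42, len 7
add 11: shortest ending here [9, 7, 11, 11] sum 38, len 4
add 8: shortest ending here [9, 7, 11, 11, 8] sum 46, len 5
Shortest qualifying length: 4.

4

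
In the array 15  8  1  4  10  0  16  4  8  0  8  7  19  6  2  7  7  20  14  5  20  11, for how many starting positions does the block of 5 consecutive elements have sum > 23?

17

15 8 1 4 10 → sum 38  > 23 ✓
8 1 4 10 0 → sum 23
1 4 10 0 16 → sum 31  > 23 ✓
4 10 0 16 4 → sum 34  > 23 ✓
10 0 16 4 8 → sum 38  > 23 ✓
0 16 4 8 0 → sum 28  > 23 ✓
16 4 8 0 8 → sum 36  > 23 ✓
4 8 0 8 7 → sum 27  > 23 ✓
8 0 8 7 19 → sum 42  > 23 ✓
0 8 7 19 6 → sum 40  > 23 ✓
8 7 19 6 2 → sum 42  > 23 ✓
7 19 6 2 7 → sum 41  > 23 ✓
19 6 2 7 7 → sum 41  > 23 ✓
6 2 7 7 20 → sum 42  > 23 ✓
2 7 7 20 14 → sum 50  > 23 ✓
7 7 20 14 5 → sum 53  > 23 ✓
7 20 14 5 20 → sum 66  > 23 ✓
20 14 5 20 11 → sum 70  > 23 ✓
17 windows satisfy the condition.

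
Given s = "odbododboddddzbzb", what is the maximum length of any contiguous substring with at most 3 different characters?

Extend right; when distinct count exceeds 3, shrink from the left:
add o: window [o] (1 distinct), len 1
add d: window [o, d] (2 distinct), len 2
add b: window [o, d, b] (3 distinct), len 3
add o: window [o, d, b, o] (3 distinct), len 4
add d: window [o, d, b, o, d] (3 distinct), len 5
add o: window [o, d, b, o, d, o] (3 distinct), len 6
add d: window [o, d, b, o, d, o, d] (3 distinct), len 7
add b: window [o, d, b, o, d, o, d, b] (3 distinct), len 8
add o: window [o, d, b, o, d, o, d, b, o] (3 distinct), len 9
add d: window [o, d, b, o, d, o, d, b, o, d] (3 distinct), len 10
add d: window [o, d, b, o, d, o, d, b, o, d, d] (3 distinct), len 11
add d: window [o, d, b, o, d, o, d, b, o, d, d, d] (3 distinct), len 12
add d: window [o, d, b, o, d, o, d, b, o, d, d, d, d] (3 distinct), len 13
add z: window [o, d, d, d, d, z] (3 distinct), len 6
add b: window [d, d, d, d, z, b] (3 distinct), len 6
add z: window [d, d, d, d, z, b, z] (3 distinct), len 7
add b: window [d, d, d, d, z, b, z, b] (3 distinct), len 8
Longest length with ≤3 distinct: 13.

13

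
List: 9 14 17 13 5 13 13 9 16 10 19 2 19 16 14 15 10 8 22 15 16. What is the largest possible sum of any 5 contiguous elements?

(9, 14, 17, 13, 5) → sum 58
(14, 17, 13, 5, 13) → sum 62
(17, 13, 5, 13, 13) → sum 61
(13, 5, 13, 13, 9) → sum 53
(5, 13, 13, 9, 16) → sum 56
(13, 13, 9, 16, 10) → sum 61
(13, 9, 16, 10, 19) → sum 67
(9, 16, 10, 19, 2) → sum 56
(16, 10, 19, 2, 19) → sum 66
(10, 19, 2, 19, 16) → sum 66
(19, 2, 19, 16, 14) → sum 70
(2, 19, 16, 14, 15) → sum 66
(19, 16, 14, 15, 10) → sum 74
(16, 14, 15, 10, 8) → sum 63
(14, 15, 10, 8, 22) → sum 69
(15, 10, 8, 22, 15) → sum 70
(10, 8, 22, 15, 16) → sum 71
Largest of these is 74.

74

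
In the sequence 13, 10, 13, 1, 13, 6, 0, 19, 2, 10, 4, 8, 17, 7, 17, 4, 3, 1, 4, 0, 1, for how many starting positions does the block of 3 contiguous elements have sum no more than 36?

18

[13, 10, 13] → sum 36  ≤ 36 ✓
[10, 13, 1] → sum 24  ≤ 36 ✓
[13, 1, 13] → sum 27  ≤ 36 ✓
[1, 13, 6] → sum 20  ≤ 36 ✓
[13, 6, 0] → sum 19  ≤ 36 ✓
[6, 0, 19] → sum 25  ≤ 36 ✓
[0, 19, 2] → sum 21  ≤ 36 ✓
[19, 2, 10] → sum 31  ≤ 36 ✓
[2, 10, 4] → sum 16  ≤ 36 ✓
[10, 4, 8] → sum 22  ≤ 36 ✓
[4, 8, 17] → sum 29  ≤ 36 ✓
[8, 17, 7] → sum 32  ≤ 36 ✓
[17, 7, 17] → sum 41
[7, 17, 4] → sum 28  ≤ 36 ✓
[17, 4, 3] → sum 24  ≤ 36 ✓
[4, 3, 1] → sum 8  ≤ 36 ✓
[3, 1, 4] → sum 8  ≤ 36 ✓
[1, 4, 0] → sum 5  ≤ 36 ✓
[4, 0, 1] → sum 5  ≤ 36 ✓
18 windows satisfy the condition.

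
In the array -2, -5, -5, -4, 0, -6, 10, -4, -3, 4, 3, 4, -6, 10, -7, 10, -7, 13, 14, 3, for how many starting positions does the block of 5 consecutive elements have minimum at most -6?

13

-2 -5 -5 -4 0 → min -5
-5 -5 -4 0 -6 → min -6  ≤ -6 ✓
-5 -4 0 -6 10 → min -6  ≤ -6 ✓
-4 0 -6 10 -4 → min -6  ≤ -6 ✓
0 -6 10 -4 -3 → min -6  ≤ -6 ✓
-6 10 -4 -3 4 → min -6  ≤ -6 ✓
10 -4 -3 4 3 → min -4
-4 -3 4 3 4 → min -4
-3 4 3 4 -6 → min -6  ≤ -6 ✓
4 3 4 -6 10 → min -6  ≤ -6 ✓
3 4 -6 10 -7 → min -7  ≤ -6 ✓
4 -6 10 -7 10 → min -7  ≤ -6 ✓
-6 10 -7 10 -7 → min -7  ≤ -6 ✓
10 -7 10 -7 13 → min -7  ≤ -6 ✓
-7 10 -7 13 14 → min -7  ≤ -6 ✓
10 -7 13 14 3 → min -7  ≤ -6 ✓
13 windows satisfy the condition.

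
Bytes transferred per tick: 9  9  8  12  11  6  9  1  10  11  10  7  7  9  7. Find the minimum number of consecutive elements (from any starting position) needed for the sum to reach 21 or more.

add 9: running sum 9 < 21
add 9: running sum 18 < 21
add 8: shortest ending here [9, 9, 8] sum 26, len 3
add 12: shortest ending here [9, 8, 12] sum 29, len 3
add 11: shortest ending here [12, 11] sum 23, len 2
add 6: shortest ending here [12, 11, 6] sum 29, len 3
add 9: shortest ending here [11, 6, 9] sum 26, len 3
add 1: shortest ending here [11, 6, 9, 1] sum 27, len 4
add 10: shortest ending here [6, 9, 1, 10] sum 26, len 4
add 11: shortest ending here [10, 11] sum 21, len 2
add 10: shortest ending here [11, 10] sum 21, len 2
add 7: shortest ending here [11, 10, 7] sum 28, len 3
add 7: shortest ending here [10, 7, 7] sum 24, len 3
add 9: shortest ending here [7, 7, 9] sum 23, len 3
add 7: shortest ending here [7, 9, 7] sum 23, len 3
Shortest qualifying length: 2.

2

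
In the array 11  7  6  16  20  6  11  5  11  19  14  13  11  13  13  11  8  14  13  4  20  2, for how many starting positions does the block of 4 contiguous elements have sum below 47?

11 7 6 16 → sum 40  < 47 ✓
7 6 16 20 → sum 49
6 16 20 6 → sum 48
16 20 6 11 → sum 53
20 6 11 5 → sum 42  < 47 ✓
6 11 5 11 → sum 33  < 47 ✓
11 5 11 19 → sum 46  < 47 ✓
5 11 19 14 → sum 49
11 19 14 13 → sum 57
19 14 13 11 → sum 57
14 13 11 13 → sum 51
13 11 13 13 → sum 50
11 13 13 11 → sum 48
13 13 11 8 → sum 45  < 47 ✓
13 11 8 14 → sum 46  < 47 ✓
11 8 14 13 → sum 46  < 47 ✓
8 14 13 4 → sum 39  < 47 ✓
14 13 4 20 → sum 51
13 4 20 2 → sum 39  < 47 ✓
9 windows satisfy the condition.

9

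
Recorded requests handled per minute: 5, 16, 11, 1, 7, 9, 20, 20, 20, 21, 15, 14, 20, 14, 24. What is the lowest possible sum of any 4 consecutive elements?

28

Window sums for each of the 12 positions:
[5, 16, 11, 1] → sum 33
[16, 11, 1, 7] → sum 35
[11, 1, 7, 9] → sum 28
[1, 7, 9, 20] → sum 37
[7, 9, 20, 20] → sum 56
[9, 20, 20, 20] → sum 69
[20, 20, 20, 21] → sum 81
[20, 20, 21, 15] → sum 76
[20, 21, 15, 14] → sum 70
[21, 15, 14, 20] → sum 70
[15, 14, 20, 14] → sum 63
[14, 20, 14, 24] → sum 72
Lowest of these is 28.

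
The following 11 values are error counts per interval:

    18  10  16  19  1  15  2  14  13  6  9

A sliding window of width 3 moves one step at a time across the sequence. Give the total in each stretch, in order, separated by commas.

Sliding a size-3 window across the 11 values:
18 10 16 → sum 44
10 16 19 → sum 45
16 19 1 → sum 36
19 1 15 → sum 35
1 15 2 → sum 18
15 2 14 → sum 31
2 14 13 → sum 29
14 13 6 → sum 33
13 6 9 → sum 28

44, 45, 36, 35, 18, 31, 29, 33, 28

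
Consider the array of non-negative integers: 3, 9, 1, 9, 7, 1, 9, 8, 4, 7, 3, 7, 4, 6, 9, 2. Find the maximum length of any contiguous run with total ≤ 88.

→ 3: sum 3, len 1
→ 9: sum 12, len 2
→ 1: sum 13, len 3
→ 9: sum 22, len 4
→ 7: sum 29, len 5
→ 1: sum 30, len 6
→ 9: sum 39, len 7
→ 8: sum 47, len 8
→ 4: sum 51, len 9
→ 7: sum 58, len 10
→ 3: sum 61, len 11
→ 7: sum 68, len 12
→ 4: sum 72, len 13
→ 6: sum 78, len 14
→ 9: sum 87, len 15
→ 2 (dropped 3): sum 86, len 15
Longest length seen: 15.

15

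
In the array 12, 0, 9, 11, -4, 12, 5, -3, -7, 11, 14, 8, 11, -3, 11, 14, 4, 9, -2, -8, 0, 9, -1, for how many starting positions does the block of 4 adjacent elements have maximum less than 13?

12

[12, 0, 9, 11] → max 12  < 13 ✓
[0, 9, 11, -4] → max 11  < 13 ✓
[9, 11, -4, 12] → max 12  < 13 ✓
[11, -4, 12, 5] → max 12  < 13 ✓
[-4, 12, 5, -3] → max 12  < 13 ✓
[12, 5, -3, -7] → max 12  < 13 ✓
[5, -3, -7, 11] → max 11  < 13 ✓
[-3, -7, 11, 14] → max 14
[-7, 11, 14, 8] → max 14
[11, 14, 8, 11] → max 14
[14, 8, 11, -3] → max 14
[8, 11, -3, 11] → max 11  < 13 ✓
[11, -3, 11, 14] → max 14
[-3, 11, 14, 4] → max 14
[11, 14, 4, 9] → max 14
[14, 4, 9, -2] → max 14
[4, 9, -2, -8] → max 9  < 13 ✓
[9, -2, -8, 0] → max 9  < 13 ✓
[-2, -8, 0, 9] → max 9  < 13 ✓
[-8, 0, 9, -1] → max 9  < 13 ✓
12 windows satisfy the condition.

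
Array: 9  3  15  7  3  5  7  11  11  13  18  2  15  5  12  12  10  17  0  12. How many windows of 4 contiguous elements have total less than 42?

[9, 3, 15, 7] → sum 34  < 42 ✓
[3, 15, 7, 3] → sum 28  < 42 ✓
[15, 7, 3, 5] → sum 30  < 42 ✓
[7, 3, 5, 7] → sum 22  < 42 ✓
[3, 5, 7, 11] → sum 26  < 42 ✓
[5, 7, 11, 11] → sum 34  < 42 ✓
[7, 11, 11, 13] → sum 42
[11, 11, 13, 18] → sum 53
[11, 13, 18, 2] → sum 44
[13, 18, 2, 15] → sum 48
[18, 2, 15, 5] → sum 40  < 42 ✓
[2, 15, 5, 12] → sum 34  < 42 ✓
[15, 5, 12, 12] → sum 44
[5, 12, 12, 10] → sum 39  < 42 ✓
[12, 12, 10, 17] → sum 51
[12, 10, 17, 0] → sum 39  < 42 ✓
[10, 17, 0, 12] → sum 39  < 42 ✓
11 windows satisfy the condition.

11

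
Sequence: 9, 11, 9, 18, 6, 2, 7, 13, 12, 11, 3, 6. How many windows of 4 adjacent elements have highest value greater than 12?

(9, 11, 9, 18) → max 18  > 12 ✓
(11, 9, 18, 6) → max 18  > 12 ✓
(9, 18, 6, 2) → max 18  > 12 ✓
(18, 6, 2, 7) → max 18  > 12 ✓
(6, 2, 7, 13) → max 13  > 12 ✓
(2, 7, 13, 12) → max 13  > 12 ✓
(7, 13, 12, 11) → max 13  > 12 ✓
(13, 12, 11, 3) → max 13  > 12 ✓
(12, 11, 3, 6) → max 12
8 windows satisfy the condition.

8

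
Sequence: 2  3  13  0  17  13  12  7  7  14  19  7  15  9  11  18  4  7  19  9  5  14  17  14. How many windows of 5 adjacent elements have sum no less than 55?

12

(2, 3, 13, 0, 17) → sum 35
(3, 13, 0, 17, 13) → sum 46
(13, 0, 17, 13, 12) → sum 55  ≥ 55 ✓
(0, 17, 13, 12, 7) → sum 49
(17, 13, 12, 7, 7) → sum 56  ≥ 55 ✓
(13, 12, 7, 7, 14) → sum 53
(12, 7, 7, 14, 19) → sum 59  ≥ 55 ✓
(7, 7, 14, 19, 7) → sum 54
(7, 14, 19, 7, 15) → sum 62  ≥ 55 ✓
(14, 19, 7, 15, 9) → sum 64  ≥ 55 ✓
(19, 7, 15, 9, 11) → sum 61  ≥ 55 ✓
(7, 15, 9, 11, 18) → sum 60  ≥ 55 ✓
(15, 9, 11, 18, 4) → sum 57  ≥ 55 ✓
(9, 11, 18, 4, 7) → sum 49
(11, 18, 4, 7, 19) → sum 59  ≥ 55 ✓
(18, 4, 7, 19, 9) → sum 57  ≥ 55 ✓
(4, 7, 19, 9, 5) → sum 44
(7, 19, 9, 5, 14) → sum 54
(19, 9, 5, 14, 17) → sum 64  ≥ 55 ✓
(9, 5, 14, 17, 14) → sum 59  ≥ 55 ✓
12 windows satisfy the condition.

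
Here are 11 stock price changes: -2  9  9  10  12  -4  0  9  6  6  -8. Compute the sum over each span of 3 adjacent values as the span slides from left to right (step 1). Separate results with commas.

[-2, 9, 9] → sum 16
[9, 9, 10] → sum 28
[9, 10, 12] → sum 31
[10, 12, -4] → sum 18
[12, -4, 0] → sum 8
[-4, 0, 9] → sum 5
[0, 9, 6] → sum 15
[9, 6, 6] → sum 21
[6, 6, -8] → sum 4

16, 28, 31, 18, 8, 5, 15, 21, 4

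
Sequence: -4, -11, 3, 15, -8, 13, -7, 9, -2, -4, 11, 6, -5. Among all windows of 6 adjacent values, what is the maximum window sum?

-4 -11 3 15 -8 13 → sum 8
-11 3 15 -8 13 -7 → sum 5
3 15 -8 13 -7 9 → sum 25
15 -8 13 -7 9 -2 → sum 20
-8 13 -7 9 -2 -4 → sum 1
13 -7 9 -2 -4 11 → sum 20
-7 9 -2 -4 11 6 → sum 13
9 -2 -4 11 6 -5 → sum 15
Maximum of these is 25.

25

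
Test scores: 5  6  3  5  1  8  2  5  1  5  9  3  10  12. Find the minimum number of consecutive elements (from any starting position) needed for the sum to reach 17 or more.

Extend right; whenever the sum reaches 17, record the length and shrink from the left:
add 5: running sum 5 < 17
add 6: running sum 11 < 17
add 3: running sum 14 < 17
add 5: shortest ending here [5, 6, 3, 5] sum 19, len 4
add 1: shortest ending here [5, 6, 3, 5, 1] sum 20, len 5
add 8: shortest ending here [3, 5, 1, 8] sum 17, len 4
add 2: shortest ending here [3, 5, 1, 8, 2] sum 19, len 5
add 5: shortest ending here [5, 1, 8, 2, 5] sum 21, len 5
add 1: shortest ending here [1, 8, 2, 5, 1] sum 17, len 5
add 5: shortest ending here [8, 2, 5, 1, 5] sum 21, len 5
add 9: shortest ending here [5, 1, 5, 9] sum 20, len 4
add 3: shortest ending here [5, 9, 3] sum 17, len 3
add 10: shortest ending here [9, 3, 10] sum 22, len 3
add 12: shortest ending here [10, 12] sum 22, len 2
Shortest qualifying length: 2.

2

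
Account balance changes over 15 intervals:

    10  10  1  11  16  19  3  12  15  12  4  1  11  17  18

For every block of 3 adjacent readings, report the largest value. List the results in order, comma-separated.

10, 11, 16, 19, 19, 19, 15, 15, 15, 12, 11, 17, 18

Sliding a size-3 window across the 15 values:
(10, 10, 1) → max 10
(10, 1, 11) → max 11
(1, 11, 16) → max 16
(11, 16, 19) → max 19
(16, 19, 3) → max 19
(19, 3, 12) → max 19
(3, 12, 15) → max 15
(12, 15, 12) → max 15
(15, 12, 4) → max 15
(12, 4, 1) → max 12
(4, 1, 11) → max 11
(1, 11, 17) → max 17
(11, 17, 18) → max 18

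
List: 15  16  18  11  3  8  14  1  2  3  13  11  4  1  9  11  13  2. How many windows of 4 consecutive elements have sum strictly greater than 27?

(15, 16, 18, 11) → sum 60  > 27 ✓
(16, 18, 11, 3) → sum 48  > 27 ✓
(18, 11, 3, 8) → sum 40  > 27 ✓
(11, 3, 8, 14) → sum 36  > 27 ✓
(3, 8, 14, 1) → sum 26
(8, 14, 1, 2) → sum 25
(14, 1, 2, 3) → sum 20
(1, 2, 3, 13) → sum 19
(2, 3, 13, 11) → sum 29  > 27 ✓
(3, 13, 11, 4) → sum 31  > 27 ✓
(13, 11, 4, 1) → sum 29  > 27 ✓
(11, 4, 1, 9) → sum 25
(4, 1, 9, 11) → sum 25
(1, 9, 11, 13) → sum 34  > 27 ✓
(9, 11, 13, 2) → sum 35  > 27 ✓
9 windows satisfy the condition.

9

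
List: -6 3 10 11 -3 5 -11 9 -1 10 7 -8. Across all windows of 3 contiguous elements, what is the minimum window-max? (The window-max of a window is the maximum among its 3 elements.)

5

Each size-3 window and its max:
(-6, 3, 10) → max 10
(3, 10, 11) → max 11
(10, 11, -3) → max 11
(11, -3, 5) → max 11
(-3, 5, -11) → max 5
(5, -11, 9) → max 9
(-11, 9, -1) → max 9
(9, -1, 10) → max 10
(-1, 10, 7) → max 10
(10, 7, -8) → max 10
Minimum of these is 5.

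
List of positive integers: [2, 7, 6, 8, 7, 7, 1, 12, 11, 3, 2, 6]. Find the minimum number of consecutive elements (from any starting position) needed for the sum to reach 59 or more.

8

add 2: running sum 2 < 59
add 7: running sum 9 < 59
add 6: running sum 15 < 59
add 8: running sum 23 < 59
add 7: running sum 30 < 59
add 7: running sum 37 < 59
add 1: running sum 38 < 59
add 12: running sum 50 < 59
add 11: shortest ending here [7, 6, 8, 7, 7, 1, 12, 11] sum 59, len 8
add 3: shortest ending here [7, 6, 8, 7, 7, 1, 12, 11, 3] sum 62, len 9
add 2: shortest ending here [7, 6, 8, 7, 7, 1, 12, 11, 3, 2] sum 64, len 10
add 6: shortest ending here [6, 8, 7, 7, 1, 12, 11, 3, 2, 6] sum 63, len 10
Shortest qualifying length: 8.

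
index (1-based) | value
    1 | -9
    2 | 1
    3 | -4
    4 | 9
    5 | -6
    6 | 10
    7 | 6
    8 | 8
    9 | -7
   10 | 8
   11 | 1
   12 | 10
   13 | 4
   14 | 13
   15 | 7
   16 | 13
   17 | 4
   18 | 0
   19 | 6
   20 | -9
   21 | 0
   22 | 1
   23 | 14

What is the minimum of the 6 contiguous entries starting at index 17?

Elements at indices 17..22: 4, 0, 6, -9, 0, 1
min(4, 0, 6, -9, 0, 1) = -9

-9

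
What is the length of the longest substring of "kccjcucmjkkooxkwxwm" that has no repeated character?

add k: [k] len 1
add c: [k, c] len 2
add c (repeat c, move left end past it): [c] len 1
add j: [c, j] len 2
add c (repeat c, move left end past it): [j, c] len 2
add u: [j, c, u] len 3
add c (repeat c, move left end past it): [u, c] len 2
add m: [u, c, m] len 3
add j: [u, c, m, j] len 4
add k: [u, c, m, j, k] len 5
add k (repeat k, move left end past it): [k] len 1
add o: [k, o] len 2
add o (repeat o, move left end past it): [o] len 1
add x: [o, x] len 2
add k: [o, x, k] len 3
add w: [o, x, k, w] len 4
add x (repeat x, move left end past it): [k, w, x] len 3
add w (repeat w, move left end past it): [x, w] len 2
add m: [x, w, m] len 3
Longest all-distinct length: 5.

5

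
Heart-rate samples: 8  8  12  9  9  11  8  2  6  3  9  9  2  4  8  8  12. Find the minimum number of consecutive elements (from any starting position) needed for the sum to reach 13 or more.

2

add 8: running sum 8 < 13
add 8: shortest ending here [8, 8] sum 16, len 2
add 12: shortest ending here [8, 12] sum 20, len 2
add 9: shortest ending here [12, 9] sum 21, len 2
add 9: shortest ending here [9, 9] sum 18, len 2
add 11: shortest ending here [9, 11] sum 20, len 2
add 8: shortest ending here [11, 8] sum 19, len 2
add 2: shortest ending here [11, 8, 2] sum 21, len 3
add 6: shortest ending here [8, 2, 6] sum 16, len 3
add 3: shortest ending here [8, 2, 6, 3] sum 19, len 4
add 9: shortest ending here [6, 3, 9] sum 18, len 3
add 9: shortest ending here [9, 9] sum 18, len 2
add 2: shortest ending here [9, 9, 2] sum 20, len 3
add 4: shortest ending here [9, 2, 4] sum 15, len 3
add 8: shortest ending here [2, 4, 8] sum 14, len 3
add 8: shortest ending here [8, 8] sum 16, len 2
add 12: shortest ending here [8, 12] sum 20, len 2
Shortest qualifying length: 2.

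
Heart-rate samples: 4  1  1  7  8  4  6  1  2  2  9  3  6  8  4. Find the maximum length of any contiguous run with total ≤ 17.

→ 4: sum 4, len 1
→ 1: sum 5, len 2
→ 1: sum 6, len 3
→ 7: sum 13, len 4
→ 8 (dropped 4): sum 17, len 4
→ 4 (dropped 1, 1, 7): sum 12, len 2
→ 6 (dropped 8): sum 10, len 2
→ 1: sum 11, len 3
→ 2: sum 13, len 4
→ 2: sum 15, len 5
→ 9 (dropped 4, 6): sum 14, len 4
→ 3: sum 17, len 5
→ 6 (dropped 1, 2, 2, 9): sum 9, len 2
→ 8: sum 17, len 3
→ 4 (dropped 3, 6): sum 12, len 2
Longest length seen: 5.

5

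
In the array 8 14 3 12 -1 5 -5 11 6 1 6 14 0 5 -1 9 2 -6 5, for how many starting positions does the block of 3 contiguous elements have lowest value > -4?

8 14 3 → min 3  > -4 ✓
14 3 12 → min 3  > -4 ✓
3 12 -1 → min -1  > -4 ✓
12 -1 5 → min -1  > -4 ✓
-1 5 -5 → min -5
5 -5 11 → min -5
-5 11 6 → min -5
11 6 1 → min 1  > -4 ✓
6 1 6 → min 1  > -4 ✓
1 6 14 → min 1  > -4 ✓
6 14 0 → min 0  > -4 ✓
14 0 5 → min 0  > -4 ✓
0 5 -1 → min -1  > -4 ✓
5 -1 9 → min -1  > -4 ✓
-1 9 2 → min -1  > -4 ✓
9 2 -6 → min -6
2 -6 5 → min -6
12 windows satisfy the condition.

12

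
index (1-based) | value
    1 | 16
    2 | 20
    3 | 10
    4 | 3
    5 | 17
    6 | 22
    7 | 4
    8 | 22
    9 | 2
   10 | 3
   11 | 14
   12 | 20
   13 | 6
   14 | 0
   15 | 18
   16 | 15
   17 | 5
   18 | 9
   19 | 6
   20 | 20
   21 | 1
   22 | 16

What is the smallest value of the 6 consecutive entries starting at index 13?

0

Elements at indices 13..18: 6, 0, 18, 15, 5, 9
min(6, 0, 18, 15, 5, 9) = 0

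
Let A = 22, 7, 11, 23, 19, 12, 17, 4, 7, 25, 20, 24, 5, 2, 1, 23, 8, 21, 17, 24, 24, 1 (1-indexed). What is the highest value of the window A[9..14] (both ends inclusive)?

Elements at indices 9..14: 7, 25, 20, 24, 5, 2
max(7, 25, 20, 24, 5, 2) = 25

25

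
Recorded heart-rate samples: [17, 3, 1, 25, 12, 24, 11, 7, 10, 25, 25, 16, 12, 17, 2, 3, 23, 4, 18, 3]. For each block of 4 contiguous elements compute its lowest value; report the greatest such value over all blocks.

(17, 3, 1, 25) → min 1
(3, 1, 25, 12) → min 1
(1, 25, 12, 24) → min 1
(25, 12, 24, 11) → min 11
(12, 24, 11, 7) → min 7
(24, 11, 7, 10) → min 7
(11, 7, 10, 25) → min 7
(7, 10, 25, 25) → min 7
(10, 25, 25, 16) → min 10
(25, 25, 16, 12) → min 12
(25, 16, 12, 17) → min 12
(16, 12, 17, 2) → min 2
(12, 17, 2, 3) → min 2
(17, 2, 3, 23) → min 2
(2, 3, 23, 4) → min 2
(3, 23, 4, 18) → min 3
(23, 4, 18, 3) → min 3
Greatest of these is 12.

12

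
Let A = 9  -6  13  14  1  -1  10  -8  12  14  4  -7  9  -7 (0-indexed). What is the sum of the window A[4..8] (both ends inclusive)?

Elements at indices 4..8: 1, -1, 10, -8, 12
sum(1, -1, 10, -8, 12) = 14

14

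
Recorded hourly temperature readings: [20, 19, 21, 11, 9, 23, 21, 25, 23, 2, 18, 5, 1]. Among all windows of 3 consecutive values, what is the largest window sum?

Window sums for each of the 11 positions:
(20, 19, 21) → sum 60
(19, 21, 11) → sum 51
(21, 11, 9) → sum 41
(11, 9, 23) → sum 43
(9, 23, 21) → sum 53
(23, 21, 25) → sum 69
(21, 25, 23) → sum 69
(25, 23, 2) → sum 50
(23, 2, 18) → sum 43
(2, 18, 5) → sum 25
(18, 5, 1) → sum 24
Largest of these is 69.

69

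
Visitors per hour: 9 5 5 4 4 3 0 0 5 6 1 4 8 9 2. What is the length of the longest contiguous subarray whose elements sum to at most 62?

Extend to the right; shrink from the left whenever the sum exceeds 62:
[9] sum 9 len 1
[9, 5] sum 14 len 2
[9, 5, 5] sum 19 len 3
[9, 5, 5, 4] sum 23 len 4
[9, 5, 5, 4, 4] sum 27 len 5
[9, 5, 5, 4, 4, 3] sum 30 len 6
[9, 5, 5, 4, 4, 3, 0] sum 30 len 7
[9, 5, 5, 4, 4, 3, 0, 0] sum 30 len 8
[9, 5, 5, 4, 4, 3, 0, 0, 5] sum 35 len 9
[9, 5, 5, 4, 4, 3, 0, 0, 5, 6] sum 41 len 10
[9, 5, 5, 4, 4, 3, 0, 0, 5, 6, 1] sum 42 len 11
[9, 5, 5, 4, 4, 3, 0, 0, 5, 6, 1, 4] sum 46 len 12
[9, 5, 5, 4, 4, 3, 0, 0, 5, 6, 1, 4, 8] sum 54 len 13
[5, 5, 4, 4, 3, 0, 0, 5, 6, 1, 4, 8, 9] sum 54 len 13
[5, 5, 4, 4, 3, 0, 0, 5, 6, 1, 4, 8, 9, 2] sum 56 len 14
Longest length seen: 14.

14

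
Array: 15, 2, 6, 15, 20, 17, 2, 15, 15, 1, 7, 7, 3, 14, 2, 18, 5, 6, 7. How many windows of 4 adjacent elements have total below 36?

15 2 6 15 → sum 38
2 6 15 20 → sum 43
6 15 20 17 → sum 58
15 20 17 2 → sum 54
20 17 2 15 → sum 54
17 2 15 15 → sum 49
2 15 15 1 → sum 33  < 36 ✓
15 15 1 7 → sum 38
15 1 7 7 → sum 30  < 36 ✓
1 7 7 3 → sum 18  < 36 ✓
7 7 3 14 → sum 31  < 36 ✓
7 3 14 2 → sum 26  < 36 ✓
3 14 2 18 → sum 37
14 2 18 5 → sum 39
2 18 5 6 → sum 31  < 36 ✓
18 5 6 7 → sum 36
6 windows satisfy the condition.

6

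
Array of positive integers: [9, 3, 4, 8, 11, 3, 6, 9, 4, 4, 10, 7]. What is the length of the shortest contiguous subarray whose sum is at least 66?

Extend right; whenever the sum reaches 66, record the length and shrink from the left:
add 9: running sum 9 < 66
add 3: running sum 12 < 66
add 4: running sum 16 < 66
add 8: running sum 24 < 66
add 11: running sum 35 < 66
add 3: running sum 38 < 66
add 6: running sum 44 < 66
add 9: running sum 53 < 66
add 4: running sum 57 < 66
add 4: running sum 61 < 66
add 10: shortest ending here [9, 3, 4, 8, 11, 3, 6, 9, 4, 4, 10] sum 71, len 11
add 7: shortest ending here [4, 8, 11, 3, 6, 9, 4, 4, 10, 7] sum 66, len 10
Shortest qualifying length: 10.

10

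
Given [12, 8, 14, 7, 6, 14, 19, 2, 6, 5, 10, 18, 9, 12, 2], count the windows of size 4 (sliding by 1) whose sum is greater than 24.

11

[12, 8, 14, 7] → sum 41  > 24 ✓
[8, 14, 7, 6] → sum 35  > 24 ✓
[14, 7, 6, 14] → sum 41  > 24 ✓
[7, 6, 14, 19] → sum 46  > 24 ✓
[6, 14, 19, 2] → sum 41  > 24 ✓
[14, 19, 2, 6] → sum 41  > 24 ✓
[19, 2, 6, 5] → sum 32  > 24 ✓
[2, 6, 5, 10] → sum 23
[6, 5, 10, 18] → sum 39  > 24 ✓
[5, 10, 18, 9] → sum 42  > 24 ✓
[10, 18, 9, 12] → sum 49  > 24 ✓
[18, 9, 12, 2] → sum 41  > 24 ✓
11 windows satisfy the condition.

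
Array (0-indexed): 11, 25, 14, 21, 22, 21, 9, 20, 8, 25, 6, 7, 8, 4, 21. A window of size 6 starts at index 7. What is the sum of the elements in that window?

Elements at indices 7..12: 20, 8, 25, 6, 7, 8
sum(20, 8, 25, 6, 7, 8) = 74

74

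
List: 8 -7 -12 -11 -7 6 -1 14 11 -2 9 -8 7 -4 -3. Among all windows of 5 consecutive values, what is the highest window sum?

(8, -7, -12, -11, -7) → sum -29
(-7, -12, -11, -7, 6) → sum -31
(-12, -11, -7, 6, -1) → sum -25
(-11, -7, 6, -1, 14) → sum 1
(-7, 6, -1, 14, 11) → sum 23
(6, -1, 14, 11, -2) → sum 28
(-1, 14, 11, -2, 9) → sum 31
(14, 11, -2, 9, -8) → sum 24
(11, -2, 9, -8, 7) → sum 17
(-2, 9, -8, 7, -4) → sum 2
(9, -8, 7, -4, -3) → sum 1
Highest of these is 31.

31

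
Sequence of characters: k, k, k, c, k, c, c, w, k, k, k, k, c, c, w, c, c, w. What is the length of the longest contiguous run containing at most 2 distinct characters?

Extend right; when distinct count exceeds 2, shrink from the left:
[k] 1 distinct, len 1
[k, k] 1 distinct, len 2
[k, k, k] 1 distinct, len 3
[k, k, k, c] 2 distinct, len 4
[k, k, k, c, k] 2 distinct, len 5
[k, k, k, c, k, c] 2 distinct, len 6
[k, k, k, c, k, c, c] 2 distinct, len 7
[c, c, w] 2 distinct, len 3
[w, k] 2 distinct, len 2
[w, k, k] 2 distinct, len 3
[w, k, k, k] 2 distinct, len 4
[w, k, k, k, k] 2 distinct, len 5
[k, k, k, k, c] 2 distinct, len 5
[k, k, k, k, c, c] 2 distinct, len 6
[c, c, w] 2 distinct, len 3
[c, c, w, c] 2 distinct, len 4
[c, c, w, c, c] 2 distinct, len 5
[c, c, w, c, c, w] 2 distinct, len 6
Longest length with ≤2 distinct: 7.

7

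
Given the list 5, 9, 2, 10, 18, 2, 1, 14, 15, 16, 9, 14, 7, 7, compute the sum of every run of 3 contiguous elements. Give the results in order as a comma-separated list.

16, 21, 30, 30, 21, 17, 30, 45, 40, 39, 30, 28

Sliding a size-3 window across the 14 values:
(5, 9, 2) → sum 16
(9, 2, 10) → sum 21
(2, 10, 18) → sum 30
(10, 18, 2) → sum 30
(18, 2, 1) → sum 21
(2, 1, 14) → sum 17
(1, 14, 15) → sum 30
(14, 15, 16) → sum 45
(15, 16, 9) → sum 40
(16, 9, 14) → sum 39
(9, 14, 7) → sum 30
(14, 7, 7) → sum 28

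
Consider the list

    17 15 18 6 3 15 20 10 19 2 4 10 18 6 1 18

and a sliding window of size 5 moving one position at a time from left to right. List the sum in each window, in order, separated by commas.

17 15 18 6 3 → sum 59
15 18 6 3 15 → sum 57
18 6 3 15 20 → sum 62
6 3 15 20 10 → sum 54
3 15 20 10 19 → sum 67
15 20 10 19 2 → sum 66
20 10 19 2 4 → sum 55
10 19 2 4 10 → sum 45
19 2 4 10 18 → sum 53
2 4 10 18 6 → sum 40
4 10 18 6 1 → sum 39
10 18 6 1 18 → sum 53

59, 57, 62, 54, 67, 66, 55, 45, 53, 40, 39, 53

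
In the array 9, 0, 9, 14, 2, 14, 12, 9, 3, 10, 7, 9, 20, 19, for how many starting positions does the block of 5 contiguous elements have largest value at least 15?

2

9 0 9 14 2 → max 14
0 9 14 2 14 → max 14
9 14 2 14 12 → max 14
14 2 14 12 9 → max 14
2 14 12 9 3 → max 14
14 12 9 3 10 → max 14
12 9 3 10 7 → max 12
9 3 10 7 9 → max 10
3 10 7 9 20 → max 20  ≥ 15 ✓
10 7 9 20 19 → max 20  ≥ 15 ✓
2 windows satisfy the condition.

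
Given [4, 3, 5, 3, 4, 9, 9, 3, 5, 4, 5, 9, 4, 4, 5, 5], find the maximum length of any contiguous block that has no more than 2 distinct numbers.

4

[4] 1 distinct, len 1
[4, 3] 2 distinct, len 2
[3, 5] 2 distinct, len 2
[3, 5, 3] 2 distinct, len 3
[3, 4] 2 distinct, len 2
[4, 9] 2 distinct, len 2
[4, 9, 9] 2 distinct, len 3
[9, 9, 3] 2 distinct, len 3
[3, 5] 2 distinct, len 2
[5, 4] 2 distinct, len 2
[5, 4, 5] 2 distinct, len 3
[5, 9] 2 distinct, len 2
[9, 4] 2 distinct, len 2
[9, 4, 4] 2 distinct, len 3
[4, 4, 5] 2 distinct, len 3
[4, 4, 5, 5] 2 distinct, len 4
Longest length with ≤2 distinct: 4.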